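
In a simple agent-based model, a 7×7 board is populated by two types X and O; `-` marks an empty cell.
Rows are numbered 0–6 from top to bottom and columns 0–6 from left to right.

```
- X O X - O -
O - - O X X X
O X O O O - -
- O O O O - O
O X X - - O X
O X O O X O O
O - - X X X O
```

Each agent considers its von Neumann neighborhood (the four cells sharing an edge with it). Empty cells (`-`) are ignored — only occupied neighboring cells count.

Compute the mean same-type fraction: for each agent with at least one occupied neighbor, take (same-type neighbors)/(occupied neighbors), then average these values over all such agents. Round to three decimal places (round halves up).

(0,1)X 0/1
(0,2)O 0/2
(0,3)X 0/2
(0,5)O 0/1
(1,0)O 1/1
(1,3)O 1/3
(1,4)X 1/3
(1,5)X 2/3
(1,6)X 1/1
(2,0)O 1/2
(2,1)X 0/3
(2,2)O 2/3
(2,3)O 4/4
(2,4)O 2/3
(3,1)O 1/3
(3,2)O 3/4
(3,3)O 3/3
(3,4)O 2/2
(3,6)O 0/1
(4,0)O 1/2
(4,1)X 2/4
(4,2)X 1/3
(4,5)O 1/2
(4,6)X 0/3
(5,0)O 2/3
(5,1)X 1/3
(5,2)O 1/3
(5,3)O 1/3
(5,4)X 1/3
(5,5)O 2/4
(5,6)O 2/3
(6,0)O 1/1
(6,3)X 1/2
(6,4)X 3/3
(6,5)X 1/3
(6,6)O 1/2
Sum over 36 agents: 0/1 + 0/2 + 0/2 + 0/1 + 1/1 + 1/3 + 1/3 + 2/3 + 1/1 + 1/2 + 0/3 + 2/3 + 4/4 + 2/3 + 1/3 + 3/4 + 3/3 + 2/2 + 0/1 + 1/2 + 2/4 + 1/3 + 1/2 + 0/3 + 2/3 + 1/3 + 1/3 + 1/3 + 1/3 + 2/4 + 2/3 + 1/1 + 1/2 + 3/3 + 1/3 + 1/2 = 211/12; mean = 211/12 ÷ 36 = 211/432 = 0.488425… → 0.488.

0.488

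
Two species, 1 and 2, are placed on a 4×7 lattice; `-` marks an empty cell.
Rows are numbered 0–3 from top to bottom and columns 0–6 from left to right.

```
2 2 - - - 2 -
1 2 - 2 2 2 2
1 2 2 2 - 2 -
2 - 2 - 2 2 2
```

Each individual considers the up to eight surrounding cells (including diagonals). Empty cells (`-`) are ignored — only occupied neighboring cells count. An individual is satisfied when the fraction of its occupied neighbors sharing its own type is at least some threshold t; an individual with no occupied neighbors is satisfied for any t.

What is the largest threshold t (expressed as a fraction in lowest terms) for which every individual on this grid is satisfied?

(0,0)2 2/3
(0,1)2 2/3
(0,5)2 3/3
(1,0)1 1/5
(1,1)2 4/6
(1,3)2 3/3
(1,4)2 5/5
(1,5)2 4/4
(1,6)2 3/3
(2,0)1 1/4
(2,1)2 4/6
(2,2)2 5/5
(2,3)2 5/5
(2,5)2 6/6
(3,0)2 1/2
(3,2)2 3/3
(3,4)2 3/3
(3,5)2 3/3
(3,6)2 2/2
The smallest same-type fraction is 1/5 at (1,0), which reduces to 1/5. Any threshold above that leaves this individual unsatisfied.

1/5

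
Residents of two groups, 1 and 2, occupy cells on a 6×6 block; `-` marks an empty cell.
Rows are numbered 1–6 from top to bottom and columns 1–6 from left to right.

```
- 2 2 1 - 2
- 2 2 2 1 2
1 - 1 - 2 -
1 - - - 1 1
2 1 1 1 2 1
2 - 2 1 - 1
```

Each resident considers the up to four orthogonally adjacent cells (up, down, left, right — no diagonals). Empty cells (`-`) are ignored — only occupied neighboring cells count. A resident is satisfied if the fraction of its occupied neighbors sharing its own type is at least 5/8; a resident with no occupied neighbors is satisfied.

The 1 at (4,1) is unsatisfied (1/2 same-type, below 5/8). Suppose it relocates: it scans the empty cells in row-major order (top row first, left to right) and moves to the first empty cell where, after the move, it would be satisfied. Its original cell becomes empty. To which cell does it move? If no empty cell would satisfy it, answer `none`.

(1,5)

Vacating (4,1). Empty cells in order:
  (1,1): 0/1 same-type → still unsatisfied.
  (1,5): 2/3 same-type → satisfied — stop here.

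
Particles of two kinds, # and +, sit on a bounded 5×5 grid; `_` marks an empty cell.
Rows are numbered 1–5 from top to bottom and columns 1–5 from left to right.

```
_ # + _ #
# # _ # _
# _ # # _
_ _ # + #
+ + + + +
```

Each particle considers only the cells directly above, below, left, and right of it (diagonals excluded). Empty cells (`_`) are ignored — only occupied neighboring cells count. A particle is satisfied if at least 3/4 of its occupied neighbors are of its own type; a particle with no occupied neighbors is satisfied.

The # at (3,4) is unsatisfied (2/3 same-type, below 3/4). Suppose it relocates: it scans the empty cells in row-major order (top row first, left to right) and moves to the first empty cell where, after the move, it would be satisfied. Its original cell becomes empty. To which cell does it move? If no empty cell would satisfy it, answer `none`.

(1,1)

Vacating (3,4). Empty cells in order:
  (1,1): 2/2 same-type → satisfied — stop here.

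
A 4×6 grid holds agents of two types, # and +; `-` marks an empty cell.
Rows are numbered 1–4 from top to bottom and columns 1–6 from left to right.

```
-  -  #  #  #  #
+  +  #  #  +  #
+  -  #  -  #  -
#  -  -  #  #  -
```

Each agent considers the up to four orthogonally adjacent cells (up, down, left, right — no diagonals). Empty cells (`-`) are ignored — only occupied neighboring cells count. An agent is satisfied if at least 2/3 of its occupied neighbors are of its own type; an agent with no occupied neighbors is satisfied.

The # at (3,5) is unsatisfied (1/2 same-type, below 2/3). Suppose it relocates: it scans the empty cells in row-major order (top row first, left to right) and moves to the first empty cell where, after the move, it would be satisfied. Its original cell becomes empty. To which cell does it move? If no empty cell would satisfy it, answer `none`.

(3,4)

Vacating (3,5). Empty cells in order:
  (1,1): 0/1 same-type → still unsatisfied.
  (1,2): 1/2 same-type → still unsatisfied.
  (3,2): 1/3 same-type → still unsatisfied.
  (3,4): 3/3 same-type → satisfied — stop here.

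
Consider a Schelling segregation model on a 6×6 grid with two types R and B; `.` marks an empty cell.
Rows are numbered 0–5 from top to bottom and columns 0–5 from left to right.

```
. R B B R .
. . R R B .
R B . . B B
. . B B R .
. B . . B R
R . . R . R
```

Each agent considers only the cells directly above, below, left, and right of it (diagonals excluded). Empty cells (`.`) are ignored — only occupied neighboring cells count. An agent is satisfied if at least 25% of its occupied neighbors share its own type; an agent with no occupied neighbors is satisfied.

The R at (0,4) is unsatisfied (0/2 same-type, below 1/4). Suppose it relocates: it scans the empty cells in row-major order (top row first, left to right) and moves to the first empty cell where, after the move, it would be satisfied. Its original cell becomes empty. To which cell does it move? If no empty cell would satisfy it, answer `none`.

(0,0)

Vacating (0,4). Empty cells in order:
  (0,0): 1/1 same-type → satisfied — stop here.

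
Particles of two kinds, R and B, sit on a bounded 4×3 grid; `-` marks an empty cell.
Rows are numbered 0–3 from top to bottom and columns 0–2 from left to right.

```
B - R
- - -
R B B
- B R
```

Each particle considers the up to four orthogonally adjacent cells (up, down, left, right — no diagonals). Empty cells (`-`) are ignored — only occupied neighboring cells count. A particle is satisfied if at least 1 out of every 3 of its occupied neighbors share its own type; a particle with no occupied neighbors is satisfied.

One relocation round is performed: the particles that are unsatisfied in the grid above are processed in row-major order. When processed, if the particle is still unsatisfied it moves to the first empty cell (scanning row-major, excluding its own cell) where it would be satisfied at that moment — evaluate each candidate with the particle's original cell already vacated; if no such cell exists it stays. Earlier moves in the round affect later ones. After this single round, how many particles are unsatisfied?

1

Initially unsatisfied (in order): (2,0), (3,2).
  (2,0) → (0,1).
  (3,2) → (1,1).
Resulting grid:
B R R
- R -
- B B
- B -
Unsatisfied now: (0,0).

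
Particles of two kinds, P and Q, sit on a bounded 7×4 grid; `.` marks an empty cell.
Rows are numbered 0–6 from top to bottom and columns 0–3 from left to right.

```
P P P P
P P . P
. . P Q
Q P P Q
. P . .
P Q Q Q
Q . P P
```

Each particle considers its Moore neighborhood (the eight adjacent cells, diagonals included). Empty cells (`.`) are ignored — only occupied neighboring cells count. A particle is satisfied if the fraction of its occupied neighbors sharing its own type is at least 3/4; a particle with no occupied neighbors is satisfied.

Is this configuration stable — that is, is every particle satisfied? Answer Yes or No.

Row 0: (0,0)P 3/3 ✓ · (0,1)P 4/4 ✓ · (0,2)P 4/4 ✓ · (0,3)P 2/2 ✓
Row 1: (1,0)P 3/3 ✓ · (1,1)P 5/5 ✓ · (1,3)P 3/4 ✓
Row 2: (2,2)P 4/6 ✗ · (2,3)Q 1/4 ✗
Row 3: (3,0)Q 0/2 ✗ · (3,1)P 3/4 ✓ · (3,2)P 3/5 ✗ · (3,3)Q 1/3 ✗
Row 4: (4,1)P 3/6 ✗
Row 5: (5,0)P 1/3 ✗ · (5,1)Q 2/5 ✗ · (5,2)Q 2/5 ✗ · (5,3)Q 1/3 ✗
Row 6: (6,0)Q 1/2 ✗ · (6,2)P 1/4 ✗ · (6,3)P 1/3 ✗
For instance (2,2) has only 4/6 same-type neighbors, below 3/4.

No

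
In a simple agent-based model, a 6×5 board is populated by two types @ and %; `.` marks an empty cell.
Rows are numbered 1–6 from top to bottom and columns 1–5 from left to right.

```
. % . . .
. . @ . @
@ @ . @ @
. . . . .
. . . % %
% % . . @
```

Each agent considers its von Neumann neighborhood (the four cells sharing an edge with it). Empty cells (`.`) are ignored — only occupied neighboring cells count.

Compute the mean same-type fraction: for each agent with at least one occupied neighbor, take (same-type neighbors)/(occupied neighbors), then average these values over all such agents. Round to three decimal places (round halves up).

(1,2)% — no occupied neighbors
(2,3)@ — no occupied neighbors
(2,5)@ 1/1
(3,1)@ 1/1
(3,2)@ 1/1
(3,4)@ 1/1
(3,5)@ 2/2
(5,4)% 1/1
(5,5)% 1/2
(6,1)% 1/1
(6,2)% 1/1
(6,5)@ 0/1
Sum over 10 agents: 1/1 + 1/1 + 1/1 + 1/1 + 2/2 + 1/1 + 1/2 + 1/1 + 1/1 + 0/1 = 17/2; mean = 17/2 ÷ 10 = 17/20 = 0.85 → 0.850.

0.850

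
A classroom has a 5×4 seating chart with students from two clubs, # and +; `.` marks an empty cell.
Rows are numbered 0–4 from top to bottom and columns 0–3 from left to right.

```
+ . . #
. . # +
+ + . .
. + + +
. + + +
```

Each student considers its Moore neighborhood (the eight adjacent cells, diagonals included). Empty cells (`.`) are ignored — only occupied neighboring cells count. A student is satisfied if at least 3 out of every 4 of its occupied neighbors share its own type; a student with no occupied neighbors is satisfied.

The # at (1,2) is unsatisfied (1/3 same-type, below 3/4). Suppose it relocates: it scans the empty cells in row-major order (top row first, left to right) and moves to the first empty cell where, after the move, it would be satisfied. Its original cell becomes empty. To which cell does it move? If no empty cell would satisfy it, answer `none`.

Vacating (1,2). Empty cells in order:
  (0,1): 0/1 same-type → still unsatisfied.
  (0,2): 1/2 same-type → still unsatisfied.
  (1,0): 0/3 same-type → still unsatisfied.
  (1,1): 0/3 same-type → still unsatisfied.
  (2,2): 0/5 same-type → still unsatisfied.
  (2,3): 0/3 same-type → still unsatisfied.
  (3,0): 0/4 same-type → still unsatisfied.
  (4,0): 0/2 same-type → still unsatisfied.

none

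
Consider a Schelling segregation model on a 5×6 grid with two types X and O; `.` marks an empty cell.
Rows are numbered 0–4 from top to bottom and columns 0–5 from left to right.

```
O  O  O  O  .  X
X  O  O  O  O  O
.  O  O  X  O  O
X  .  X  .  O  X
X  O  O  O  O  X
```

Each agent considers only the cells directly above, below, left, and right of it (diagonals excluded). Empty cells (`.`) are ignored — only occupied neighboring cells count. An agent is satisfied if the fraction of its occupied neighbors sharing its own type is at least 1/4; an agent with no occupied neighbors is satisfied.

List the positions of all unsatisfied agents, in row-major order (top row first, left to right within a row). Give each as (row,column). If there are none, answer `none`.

(0,5), (1,0), (2,3), (3,2)

(0,0)O 1/2 ok
(0,1)O 3/3 ok
(0,2)O 3/3 ok
(0,3)O 2/2 ok
(0,5)X 0/1 unhappy
(1,0)X 0/2 unhappy
(1,1)O 3/4 ok
(1,2)O 4/4 ok
(1,3)O 3/4 ok
(1,4)O 3/3 ok
(1,5)O 2/3 ok
(2,1)O 2/2 ok
(2,2)O 2/4 ok
(2,3)X 0/3 unhappy
(2,4)O 3/4 ok
(2,5)O 2/3 ok
(3,0)X 1/1 ok
(3,2)X 0/2 unhappy
(3,4)O 2/3 ok
(3,5)X 1/3 ok
(4,0)X 1/2 ok
(4,1)O 1/2 ok
(4,2)O 2/3 ok
(4,3)O 2/2 ok
(4,4)O 2/3 ok
(4,5)X 1/2 ok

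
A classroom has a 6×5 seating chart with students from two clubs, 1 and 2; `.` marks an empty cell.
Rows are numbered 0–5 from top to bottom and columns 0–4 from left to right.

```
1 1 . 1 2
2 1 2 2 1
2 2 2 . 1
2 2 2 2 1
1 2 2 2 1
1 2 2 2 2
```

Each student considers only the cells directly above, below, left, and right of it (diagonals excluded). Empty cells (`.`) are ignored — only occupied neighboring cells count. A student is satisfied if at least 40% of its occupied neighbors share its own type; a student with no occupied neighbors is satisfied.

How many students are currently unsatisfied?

(0,0)1 1/2 ✓
(0,1)1 2/2 ✓
(0,3)1 0/2 ✗
(0,4)2 0/2 ✗
(1,0)2 1/3 ✗
(1,1)1 1/4 ✗
(1,2)2 2/3 ✓
(1,3)2 1/3 ✗
(1,4)1 1/3 ✗
(2,0)2 3/3 ✓
(2,1)2 3/4 ✓
(2,2)2 3/3 ✓
(2,4)1 2/2 ✓
(3,0)2 2/3 ✓
(3,1)2 4/4 ✓
(3,2)2 4/4 ✓
(3,3)2 2/3 ✓
(3,4)1 2/3 ✓
(4,0)1 1/3 ✗
(4,1)2 3/4 ✓
(4,2)2 4/4 ✓
(4,3)2 3/4 ✓
(4,4)1 1/3 ✗
(5,0)1 1/2 ✓
(5,1)2 2/3 ✓
(5,2)2 3/3 ✓
(5,3)2 3/3 ✓
(5,4)2 1/2 ✓
Unsatisfied: (0,3), (0,4), (1,0), (1,1), (1,3), (1,4), (4,0), (4,4) — 8 in total.

8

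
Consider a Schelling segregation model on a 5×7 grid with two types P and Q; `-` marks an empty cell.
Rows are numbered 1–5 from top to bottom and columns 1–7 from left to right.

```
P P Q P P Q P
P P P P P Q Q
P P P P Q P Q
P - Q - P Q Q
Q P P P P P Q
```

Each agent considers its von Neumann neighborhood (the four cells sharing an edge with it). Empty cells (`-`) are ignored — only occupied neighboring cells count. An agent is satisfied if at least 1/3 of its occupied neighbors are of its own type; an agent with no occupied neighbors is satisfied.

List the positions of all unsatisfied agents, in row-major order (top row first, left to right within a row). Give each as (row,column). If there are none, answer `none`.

(1,3), (1,7), (3,5), (3,6), (4,3), (4,6), (5,1)

(1,1)P 2/2 satisfied
(1,2)P 2/3 satisfied
(1,3)Q 0/3 not
(1,4)P 2/3 satisfied
(1,5)P 2/3 satisfied
(1,6)Q 1/3 satisfied
(1,7)P 0/2 not
(2,1)P 3/3 satisfied
(2,2)P 4/4 satisfied
(2,3)P 3/4 satisfied
(2,4)P 4/4 satisfied
(2,5)P 2/4 satisfied
(2,6)Q 2/4 satisfied
(2,7)Q 2/3 satisfied
(3,1)P 3/3 satisfied
(3,2)P 3/3 satisfied
(3,3)P 3/4 satisfied
(3,4)P 2/3 satisfied
(3,5)Q 0/4 not
(3,6)P 0/4 not
(3,7)Q 2/3 satisfied
(4,1)P 1/2 satisfied
(4,3)Q 0/2 not
(4,5)P 1/3 satisfied
(4,6)Q 1/4 not
(4,7)Q 3/3 satisfied
(5,1)Q 0/2 not
(5,2)P 1/2 satisfied
(5,3)P 2/3 satisfied
(5,4)P 2/2 satisfied
(5,5)P 3/3 satisfied
(5,6)P 1/3 satisfied
(5,7)Q 1/2 satisfied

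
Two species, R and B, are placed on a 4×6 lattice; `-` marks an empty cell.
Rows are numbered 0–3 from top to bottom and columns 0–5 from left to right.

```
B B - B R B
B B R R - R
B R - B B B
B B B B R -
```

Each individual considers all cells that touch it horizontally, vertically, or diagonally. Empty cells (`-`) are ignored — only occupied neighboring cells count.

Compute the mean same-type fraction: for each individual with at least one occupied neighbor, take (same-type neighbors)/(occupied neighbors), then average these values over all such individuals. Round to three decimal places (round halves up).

0.495

(0,0)B 3/3
(0,1)B 3/4
(0,3)B 0/3
(0,4)R 2/4
(0,5)B 0/2
(1,0)B 4/5
(1,1)B 4/6
(1,2)R 2/6
(1,3)R 2/5
(1,5)R 1/4
(2,0)B 4/5
(2,1)R 1/7
(2,3)B 3/6
(2,4)B 3/6
(2,5)B 1/3
(3,0)B 2/3
(3,1)B 3/4
(3,2)B 3/4
(3,3)B 3/4
(3,4)R 0/4
Sum over 20 individuals: 3/3 + 3/4 + 0/3 + 2/4 + 0/2 + 4/5 + 4/6 + 2/6 + 2/5 + 1/4 + 4/5 + 1/7 + 3/6 + 3/6 + 1/3 + 2/3 + 3/4 + 3/4 + 3/4 + 0/4 = 277/28; mean = 277/28 ÷ 20 = 277/560 = 0.494642… → 0.495.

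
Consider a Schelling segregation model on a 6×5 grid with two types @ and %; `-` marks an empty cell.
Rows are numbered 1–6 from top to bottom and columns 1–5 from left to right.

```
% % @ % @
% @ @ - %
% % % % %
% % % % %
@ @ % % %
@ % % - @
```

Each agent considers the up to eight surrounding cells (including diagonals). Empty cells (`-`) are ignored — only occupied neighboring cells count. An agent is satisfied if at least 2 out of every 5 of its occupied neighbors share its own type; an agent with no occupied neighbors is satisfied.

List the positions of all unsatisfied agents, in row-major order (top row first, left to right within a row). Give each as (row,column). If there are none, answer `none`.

(1,4), (1,5), (2,2), (2,3), (5,2), (6,5)

Row 1: (1,1)% 2/3 ✓ · (1,2)% 2/5 ✓ · (1,3)@ 2/4 ✓ · (1,4)% 1/4 ✗ · (1,5)@ 0/2 ✗
Row 2: (2,1)% 4/5 ✓ · (2,2)@ 2/8 ✗ · (2,3)@ 2/7 ✗ · (2,5)% 3/4 ✓
Row 3: (3,1)% 4/5 ✓ · (3,2)% 6/8 ✓ · (3,3)% 5/7 ✓ · (3,4)% 6/7 ✓ · (3,5)% 4/4 ✓
Row 4: (4,1)% 3/5 ✓ · (4,2)% 6/8 ✓ · (4,3)% 7/8 ✓ · (4,4)% 8/8 ✓ · (4,5)% 5/5 ✓
Row 5: (5,1)@ 2/5 ✓ · (5,2)@ 2/8 ✗ · (5,3)% 6/7 ✓ · (5,4)% 6/7 ✓ · (5,5)% 3/4 ✓
Row 6: (6,1)@ 2/3 ✓ · (6,2)% 2/5 ✓ · (6,3)% 3/4 ✓ · (6,5)@ 0/2 ✗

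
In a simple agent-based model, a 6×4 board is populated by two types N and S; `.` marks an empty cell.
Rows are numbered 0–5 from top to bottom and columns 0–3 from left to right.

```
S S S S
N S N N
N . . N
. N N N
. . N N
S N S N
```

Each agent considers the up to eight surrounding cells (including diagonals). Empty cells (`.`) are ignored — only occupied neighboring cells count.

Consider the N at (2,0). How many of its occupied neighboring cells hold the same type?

Occupied neighbors of (2,0): (1,0)=N, (1,1)=S, (3,1)=N.
Same type (N): 2 of 3.

2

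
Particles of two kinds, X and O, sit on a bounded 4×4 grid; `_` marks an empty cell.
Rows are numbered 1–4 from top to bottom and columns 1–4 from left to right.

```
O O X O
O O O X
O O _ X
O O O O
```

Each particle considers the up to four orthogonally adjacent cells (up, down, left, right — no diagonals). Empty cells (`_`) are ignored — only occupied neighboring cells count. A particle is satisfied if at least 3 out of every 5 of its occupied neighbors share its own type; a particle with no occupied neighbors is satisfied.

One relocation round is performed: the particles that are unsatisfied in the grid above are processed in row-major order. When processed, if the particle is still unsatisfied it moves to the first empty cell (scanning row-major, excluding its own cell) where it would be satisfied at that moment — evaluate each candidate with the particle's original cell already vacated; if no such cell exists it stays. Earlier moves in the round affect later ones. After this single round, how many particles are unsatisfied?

3

Initially unsatisfied (in order): (1,3), (1,4), (2,3), (2,4), (3,4), (4,4).
  (1,3): no empty cell satisfies it; stays.
  (1,4) → (3,3).
  (2,3): no empty cell satisfies it; stays.
  (2,4) → (1,4).
  (3,4): no empty cell satisfies it; stays.
  (4,4): no empty cell satisfies it; stays.
Resulting grid:
O O X X
O O O _
O O O X
O O O O
Unsatisfied now: (1,3), (3,4), (4,4).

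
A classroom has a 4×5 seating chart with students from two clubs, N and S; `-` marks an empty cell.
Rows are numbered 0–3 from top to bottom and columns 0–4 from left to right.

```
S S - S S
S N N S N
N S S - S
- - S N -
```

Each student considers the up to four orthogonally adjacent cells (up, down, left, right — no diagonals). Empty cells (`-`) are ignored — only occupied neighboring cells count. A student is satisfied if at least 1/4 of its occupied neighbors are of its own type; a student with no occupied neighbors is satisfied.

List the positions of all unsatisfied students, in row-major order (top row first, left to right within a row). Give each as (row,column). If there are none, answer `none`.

(0,0)S 2/2 ✓
(0,1)S 1/2 ✓
(0,3)S 2/2 ✓
(0,4)S 1/2 ✓
(1,0)S 1/3 ✓
(1,1)N 1/4 ✓
(1,2)N 1/3 ✓
(1,3)S 1/3 ✓
(1,4)N 0/3 ✗
(2,0)N 0/2 ✗
(2,1)S 1/3 ✓
(2,2)S 2/3 ✓
(2,4)S 0/1 ✗
(3,2)S 1/2 ✓
(3,3)N 0/1 ✗

(1,4), (2,0), (2,4), (3,3)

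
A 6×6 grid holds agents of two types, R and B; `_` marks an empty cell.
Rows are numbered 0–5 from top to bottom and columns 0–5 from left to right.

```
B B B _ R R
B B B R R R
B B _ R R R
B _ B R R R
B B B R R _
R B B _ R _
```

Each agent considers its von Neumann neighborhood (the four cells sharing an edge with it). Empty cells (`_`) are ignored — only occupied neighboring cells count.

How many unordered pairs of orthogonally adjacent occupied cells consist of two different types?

5

Scan each occupied cell's neighbors to the right and below so each pair is counted once.
Row 0: B(0,0)–B(0,1)= B(0,0)–B(1,0)= B(0,1)–B(0,2)= B(0,1)–B(1,1)= B(0,2)–B(1,2)= R(0,4)–R(0,5)= R(0,4)–R(1,4)= R(0,5)–R(1,5)=  → 0/8 unlike.
Row 1: B(1,0)–B(1,1)= B(1,0)–B(2,0)= B(1,1)–B(1,2)= B(1,1)–B(2,1)= B(1,2)–R(1,3)≠ R(1,3)–R(1,4)= R(1,3)–R(2,3)= R(1,4)–R(1,5)= R(1,4)–R(2,4)= R(1,5)–R(2,5)=  → 1/10 unlike.
Row 2: B(2,0)–B(2,1)= B(2,0)–B(3,0)= R(2,3)–R(2,4)= R(2,3)–R(3,3)= R(2,4)–R(2,5)= R(2,4)–R(3,4)= R(2,5)–R(3,5)=  → 0/7 unlike.
Row 3: B(3,0)–B(4,0)= B(3,2)–R(3,3)≠ B(3,2)–B(4,2)= R(3,3)–R(3,4)= R(3,3)–R(4,3)= R(3,4)–R(3,5)= R(3,4)–R(4,4)=  → 1/7 unlike.
Row 4: B(4,0)–B(4,1)= B(4,0)–R(5,0)≠ B(4,1)–B(4,2)= B(4,1)–B(5,1)= B(4,2)–R(4,3)≠ B(4,2)–B(5,2)= R(4,3)–R(4,4)= R(4,4)–R(5,4)=  → 2/8 unlike.
Row 5: R(5,0)–B(5,1)≠ B(5,1)–B(5,2)=  → 1/2 unlike.
Total adjacent occupied pairs: 42; unlike-type pairs: 5.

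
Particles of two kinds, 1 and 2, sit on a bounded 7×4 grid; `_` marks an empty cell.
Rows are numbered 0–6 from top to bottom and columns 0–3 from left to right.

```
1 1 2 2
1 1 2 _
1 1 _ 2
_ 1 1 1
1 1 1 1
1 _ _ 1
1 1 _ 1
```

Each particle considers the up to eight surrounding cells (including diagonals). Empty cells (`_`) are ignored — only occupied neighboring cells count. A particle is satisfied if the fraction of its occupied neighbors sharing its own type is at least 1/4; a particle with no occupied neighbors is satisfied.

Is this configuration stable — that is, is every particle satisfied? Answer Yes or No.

Yes

Row 0: (0,0)1 3/3 ok · (0,1)1 3/5 ok · (0,2)2 2/4 ok · (0,3)2 2/2 ok
Row 1: (1,0)1 5/5 ok · (1,1)1 5/7 ok · (1,2)2 3/6 ok
Row 2: (2,0)1 4/4 ok · (2,1)1 5/6 ok · (2,3)2 1/3 ok
Row 3: (3,1)1 6/6 ok · (3,2)1 6/7 ok · (3,3)1 3/4 ok
Row 4: (4,0)1 3/3 ok · (4,1)1 5/5 ok · (4,2)1 6/6 ok · (4,3)1 4/4 ok
Row 5: (5,0)1 4/4 ok · (5,3)1 3/3 ok
Row 6: (6,0)1 2/2 ok · (6,1)1 2/2 ok · (6,3)1 1/1 ok
All meet the threshold, so the configuration is stable.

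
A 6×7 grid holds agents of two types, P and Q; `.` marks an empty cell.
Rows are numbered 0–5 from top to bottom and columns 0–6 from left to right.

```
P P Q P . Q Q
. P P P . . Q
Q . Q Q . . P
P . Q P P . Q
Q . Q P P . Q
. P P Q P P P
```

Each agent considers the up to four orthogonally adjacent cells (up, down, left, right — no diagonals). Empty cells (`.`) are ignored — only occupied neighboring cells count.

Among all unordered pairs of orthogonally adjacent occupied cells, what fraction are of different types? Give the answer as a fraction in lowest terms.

Scan each occupied cell's neighbors to the right and below so each pair is counted once.
Row 0: P(0,0)–P(0,1)= P(0,1)–Q(0,2)≠ P(0,1)–P(1,1)= Q(0,2)–P(0,3)≠ Q(0,2)–P(1,2)≠ P(0,3)–P(1,3)= Q(0,5)–Q(0,6)= Q(0,6)–Q(1,6)=  → 3/8 unlike.
Row 1: P(1,1)–P(1,2)= P(1,2)–P(1,3)= P(1,2)–Q(2,2)≠ P(1,3)–Q(2,3)≠ Q(1,6)–P(2,6)≠  → 3/5 unlike.
Row 2: Q(2,0)–P(3,0)≠ Q(2,2)–Q(2,3)= Q(2,2)–Q(3,2)= Q(2,3)–P(3,3)≠ P(2,6)–Q(3,6)≠  → 3/5 unlike.
Row 3: P(3,0)–Q(4,0)≠ Q(3,2)–P(3,3)≠ Q(3,2)–Q(4,2)= P(3,3)–P(3,4)= P(3,3)–P(4,3)= P(3,4)–P(4,4)= Q(3,6)–Q(4,6)=  → 2/7 unlike.
Row 4: Q(4,2)–P(4,3)≠ Q(4,2)–P(5,2)≠ P(4,3)–P(4,4)= P(4,3)–Q(5,3)≠ P(4,4)–P(5,4)= Q(4,6)–P(5,6)≠  → 4/6 unlike.
Row 5: P(5,1)–P(5,2)= P(5,2)–Q(5,3)≠ Q(5,3)–P(5,4)≠ P(5,4)–P(5,5)= P(5,5)–P(5,6)=  → 2/5 unlike.
Total adjacent occupied pairs: 36; unlike-type pairs: 17.
17/36 is already in lowest terms.

17/36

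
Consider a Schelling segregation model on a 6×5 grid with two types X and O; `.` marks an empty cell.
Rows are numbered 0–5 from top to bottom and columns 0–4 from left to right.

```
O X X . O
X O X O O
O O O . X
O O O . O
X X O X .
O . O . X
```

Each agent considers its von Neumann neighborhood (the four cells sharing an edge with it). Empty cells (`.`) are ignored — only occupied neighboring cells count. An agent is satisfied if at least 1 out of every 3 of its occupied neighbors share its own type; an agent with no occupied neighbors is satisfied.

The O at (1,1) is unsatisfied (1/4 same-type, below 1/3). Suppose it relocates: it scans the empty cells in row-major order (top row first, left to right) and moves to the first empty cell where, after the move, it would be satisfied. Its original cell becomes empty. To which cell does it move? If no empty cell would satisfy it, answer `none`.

Vacating (1,1). Empty cells in order:
  (0,3): 2/3 same-type → satisfied — stop here.

(0,3)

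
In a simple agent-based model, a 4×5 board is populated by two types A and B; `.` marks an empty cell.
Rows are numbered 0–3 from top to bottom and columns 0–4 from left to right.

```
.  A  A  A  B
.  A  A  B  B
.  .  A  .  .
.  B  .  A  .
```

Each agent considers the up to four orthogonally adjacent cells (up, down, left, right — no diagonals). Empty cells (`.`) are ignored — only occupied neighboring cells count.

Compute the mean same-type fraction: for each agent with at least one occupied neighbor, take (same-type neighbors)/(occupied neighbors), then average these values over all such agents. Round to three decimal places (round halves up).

(0,1)A 2/2
(0,2)A 3/3
(0,3)A 1/3
(0,4)B 1/2
(1,1)A 2/2
(1,2)A 3/4
(1,3)B 1/3
(1,4)B 2/2
(2,2)A 1/1
(3,1)B — no occupied neighbors
(3,3)A — no occupied neighbors
Sum over 9 agents: 2/2 + 3/3 + 1/3 + 1/2 + 2/2 + 3/4 + 1/3 + 2/2 + 1/1 = 83/12; mean = 83/12 ÷ 9 = 83/108 = 0.768518… → 0.769.

0.769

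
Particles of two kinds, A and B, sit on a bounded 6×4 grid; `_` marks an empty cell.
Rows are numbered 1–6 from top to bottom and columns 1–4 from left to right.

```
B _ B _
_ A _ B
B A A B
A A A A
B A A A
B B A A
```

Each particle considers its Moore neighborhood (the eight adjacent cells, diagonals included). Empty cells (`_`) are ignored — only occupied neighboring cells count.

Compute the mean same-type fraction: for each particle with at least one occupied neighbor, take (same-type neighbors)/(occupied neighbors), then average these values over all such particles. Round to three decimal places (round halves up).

(1,1)B 0/1
(1,3)B 1/2
(2,2)A 2/5
(2,4)B 2/3
(3,1)B 0/4
(3,2)A 5/6
(3,3)A 5/7
(3,4)B 1/4
(4,1)A 3/5
(4,2)A 6/8
(4,3)A 7/8
(4,4)A 4/5
(5,1)B 2/5
(5,2)A 5/8
(5,3)A 7/8
(5,4)A 5/5
(6,1)B 2/3
(6,2)B 2/5
(6,3)A 4/5
(6,4)A 3/3
Sum over 20 particles: 0/1 + 1/2 + 2/5 + 2/3 + 0/4 + 5/6 + 5/7 + 1/4 + 3/5 + 6/8 + 7/8 + 4/5 + 2/5 + 5/8 + 7/8 + 5/5 + 2/3 + 2/5 + 4/5 + 3/3 = 10211/840; mean = 10211/840 ÷ 20 = 10211/16800 = 0.607797… → 0.608.

0.608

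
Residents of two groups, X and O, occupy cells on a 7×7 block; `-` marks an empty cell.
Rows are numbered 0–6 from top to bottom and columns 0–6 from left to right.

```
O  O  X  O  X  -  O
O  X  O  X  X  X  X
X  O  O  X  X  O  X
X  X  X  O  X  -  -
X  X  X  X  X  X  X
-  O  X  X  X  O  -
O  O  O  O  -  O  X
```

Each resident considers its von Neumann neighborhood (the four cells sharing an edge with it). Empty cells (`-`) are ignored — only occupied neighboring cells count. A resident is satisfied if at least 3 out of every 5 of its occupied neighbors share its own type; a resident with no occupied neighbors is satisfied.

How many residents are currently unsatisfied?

Row 0: (0,0)O 2/2 ✓ · (0,1)O 1/3 ✗ · (0,2)X 0/3 ✗ · (0,3)O 0/3 ✗ · (0,4)X 1/2 ✗ · (0,6)O 0/1 ✗
Row 1: (1,0)O 1/3 ✗ · (1,1)X 0/4 ✗ · (1,2)O 1/4 ✗ · (1,3)X 2/4 ✗ · (1,4)X 4/4 ✓ · (1,5)X 2/3 ✓ · (1,6)X 2/3 ✓
Row 2: (2,0)X 1/3 ✗ · (2,1)O 1/4 ✗ · (2,2)O 2/4 ✗ · (2,3)X 2/4 ✗ · (2,4)X 3/4 ✓ · (2,5)O 0/3 ✗ · (2,6)X 1/2 ✗
Row 3: (3,0)X 3/3 ✓ · (3,1)X 3/4 ✓ · (3,2)X 2/4 ✗ · (3,3)O 0/4 ✗ · (3,4)X 2/3 ✓
Row 4: (4,0)X 2/2 ✓ · (4,1)X 3/4 ✓ · (4,2)X 4/4 ✓ · (4,3)X 3/4 ✓ · (4,4)X 4/4 ✓ · (4,5)X 2/3 ✓ · (4,6)X 1/1 ✓
Row 5: (5,1)O 1/3 ✗ · (5,2)X 2/4 ✗ · (5,3)X 3/4 ✓ · (5,4)X 2/3 ✓ · (5,5)O 1/3 ✗
Row 6: (6,0)O 1/1 ✓ · (6,1)O 3/3 ✓ · (6,2)O 2/3 ✓ · (6,3)O 1/2 ✗ · (6,5)O 1/2 ✗ · (6,6)X 0/1 ✗
Unsatisfied: (0,1), (0,2), (0,3), (0,4), (0,6), (1,0), (1,1), (1,2), (1,3), (2,0), (2,1), (2,2), (2,3), (2,5), (2,6), (3,2), (3,3), (5,1), (5,2), (5,5), (6,3), (6,5), (6,6) — 23 in total.

23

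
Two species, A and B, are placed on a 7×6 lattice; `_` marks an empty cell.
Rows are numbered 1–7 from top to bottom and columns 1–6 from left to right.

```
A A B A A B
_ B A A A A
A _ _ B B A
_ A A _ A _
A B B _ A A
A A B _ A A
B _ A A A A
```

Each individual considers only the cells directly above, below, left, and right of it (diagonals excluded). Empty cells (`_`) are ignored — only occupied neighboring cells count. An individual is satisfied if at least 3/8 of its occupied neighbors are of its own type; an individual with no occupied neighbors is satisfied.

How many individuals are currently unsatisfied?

10

Row 1: (1,1)A 1/1 satisfied · (1,2)A 1/3 not · (1,3)B 0/3 not · (1,4)A 2/3 satisfied · (1,5)A 2/3 satisfied · (1,6)B 0/2 not
Row 2: (2,2)B 0/2 not · (2,3)A 1/3 not · (2,4)A 3/4 satisfied · (2,5)A 3/4 satisfied · (2,6)A 2/3 satisfied
Row 3: (3,1)A 0/0 satisfied · (3,4)B 1/2 satisfied · (3,5)B 1/4 not · (3,6)A 1/2 satisfied
Row 4: (4,2)A 1/2 satisfied · (4,3)A 1/2 satisfied · (4,5)A 1/2 satisfied
Row 5: (5,1)A 1/2 satisfied · (5,2)B 1/4 not · (5,3)B 2/3 satisfied · (5,5)A 3/3 satisfied · (5,6)A 2/2 satisfied
Row 6: (6,1)A 2/3 satisfied · (6,2)A 1/3 not · (6,3)B 1/3 not · (6,5)A 3/3 satisfied · (6,6)A 3/3 satisfied
Row 7: (7,1)B 0/1 not · (7,3)A 1/2 satisfied · (7,4)A 2/2 satisfied · (7,5)A 3/3 satisfied · (7,6)A 2/2 satisfied
Unsatisfied: (1,2), (1,3), (1,6), (2,2), (2,3), (3,5), (5,2), (6,2), (6,3), (7,1) — 10 in total.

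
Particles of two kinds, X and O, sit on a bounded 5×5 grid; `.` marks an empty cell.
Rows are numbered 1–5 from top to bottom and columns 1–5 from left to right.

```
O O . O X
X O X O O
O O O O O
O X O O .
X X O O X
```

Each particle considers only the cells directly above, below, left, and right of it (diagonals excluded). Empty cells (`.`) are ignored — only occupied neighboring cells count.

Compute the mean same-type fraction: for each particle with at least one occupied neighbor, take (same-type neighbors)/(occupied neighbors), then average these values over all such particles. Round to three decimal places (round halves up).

(1,1)O 1/2
(1,2)O 2/2
(1,4)O 1/2
(1,5)X 0/2
(2,1)X 0/3
(2,2)O 2/4
(2,3)X 0/3
(2,4)O 3/4
(2,5)O 2/3
(3,1)O 2/3
(3,2)O 3/4
(3,3)O 3/4
(3,4)O 4/4
(3,5)O 2/2
(4,1)O 1/3
(4,2)X 1/4
(4,3)O 3/4
(4,4)O 3/3
(5,1)X 1/2
(5,2)X 2/3
(5,3)O 2/3
(5,4)O 2/3
(5,5)X 0/1
Sum over 23 particles: 1/2 + 2/2 + 1/2 + 0/2 + 0/3 + 2/4 + 0/3 + 3/4 + 2/3 + 2/3 + 3/4 + 3/4 + 4/4 + 2/2 + 1/3 + 1/4 + 3/4 + 3/3 + 1/2 + 2/3 + 2/3 + 2/3 + 0/1 = 155/12; mean = 155/12 ÷ 23 = 155/276 = 0.561594… → 0.562.

0.562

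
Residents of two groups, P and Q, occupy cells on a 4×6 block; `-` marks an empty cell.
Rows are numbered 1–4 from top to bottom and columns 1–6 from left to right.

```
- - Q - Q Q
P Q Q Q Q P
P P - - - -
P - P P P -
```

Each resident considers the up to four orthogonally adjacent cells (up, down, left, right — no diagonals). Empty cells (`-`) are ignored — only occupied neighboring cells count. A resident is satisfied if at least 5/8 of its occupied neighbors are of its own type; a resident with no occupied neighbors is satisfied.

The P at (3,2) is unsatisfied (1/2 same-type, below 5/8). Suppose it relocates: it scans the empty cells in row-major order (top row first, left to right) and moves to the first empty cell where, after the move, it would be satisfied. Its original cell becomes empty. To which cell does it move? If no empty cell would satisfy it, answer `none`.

Vacating (3,2). Empty cells in order:
  (1,1): 1/1 same-type → satisfied — stop here.

(1,1)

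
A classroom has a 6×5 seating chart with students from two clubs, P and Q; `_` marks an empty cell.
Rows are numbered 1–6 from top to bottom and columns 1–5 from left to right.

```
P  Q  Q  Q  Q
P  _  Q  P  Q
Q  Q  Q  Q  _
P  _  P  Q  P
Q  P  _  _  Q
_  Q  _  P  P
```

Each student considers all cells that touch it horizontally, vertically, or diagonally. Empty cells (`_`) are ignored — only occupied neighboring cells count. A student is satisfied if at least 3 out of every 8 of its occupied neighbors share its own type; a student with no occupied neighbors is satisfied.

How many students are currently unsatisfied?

8

Row 1: (1,1)P 1/2 ok · (1,2)Q 2/4 ok · (1,3)Q 3/4 ok · (1,4)Q 4/5 ok · (1,5)Q 2/3 ok
Row 2: (2,1)P 1/4 unhappy · (2,3)Q 6/7 ok · (2,4)P 0/7 unhappy · (2,5)Q 3/4 ok
Row 3: (3,1)Q 1/3 unhappy · (3,2)Q 3/6 ok · (3,3)Q 4/6 ok · (3,4)Q 4/7 ok
Row 4: (4,1)P 1/4 unhappy · (4,3)P 1/5 unhappy · (4,4)Q 3/5 ok · (4,5)P 0/3 unhappy
Row 5: (5,1)Q 1/3 unhappy · (5,2)P 2/4 ok · (5,5)Q 1/4 unhappy
Row 6: (6,2)Q 1/2 ok · (6,4)P 1/2 ok · (6,5)P 1/2 ok
Unsatisfied: (2,1), (2,4), (3,1), (4,1), (4,3), (4,5), (5,1), (5,5) — 8 in total.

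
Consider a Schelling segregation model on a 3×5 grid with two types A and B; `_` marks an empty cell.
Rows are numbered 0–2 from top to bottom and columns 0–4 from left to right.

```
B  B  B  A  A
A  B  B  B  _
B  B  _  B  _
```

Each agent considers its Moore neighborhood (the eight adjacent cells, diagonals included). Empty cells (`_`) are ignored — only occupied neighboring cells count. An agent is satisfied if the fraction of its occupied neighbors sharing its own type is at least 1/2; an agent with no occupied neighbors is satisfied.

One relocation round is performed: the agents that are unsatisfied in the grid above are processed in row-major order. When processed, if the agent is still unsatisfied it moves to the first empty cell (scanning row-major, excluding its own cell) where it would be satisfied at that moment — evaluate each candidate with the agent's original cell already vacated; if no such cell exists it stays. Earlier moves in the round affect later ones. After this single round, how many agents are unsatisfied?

1

Initially unsatisfied (in order): (0,3), (1,0).
  (0,3): no empty cell satisfies it; stays.
  (1,0) → (1,4).
Resulting grid:
B B B A A
_ B B B A
B B _ B _
Unsatisfied now: (0,3).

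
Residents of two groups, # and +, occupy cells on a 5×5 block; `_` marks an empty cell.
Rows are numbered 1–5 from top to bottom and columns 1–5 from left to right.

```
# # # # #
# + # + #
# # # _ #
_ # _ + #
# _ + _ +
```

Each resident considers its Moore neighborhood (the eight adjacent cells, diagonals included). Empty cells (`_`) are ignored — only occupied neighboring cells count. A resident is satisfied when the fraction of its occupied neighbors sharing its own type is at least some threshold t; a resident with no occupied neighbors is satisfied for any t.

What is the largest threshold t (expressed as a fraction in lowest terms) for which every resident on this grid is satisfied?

0/1

(1,1)# 2/3
(1,2)# 4/5
(1,3)# 3/5
(1,4)# 4/5
(1,5)# 2/3
(2,1)# 4/5
(2,2)+ 0/8
(2,3)# 5/7
(2,4)+ 0/7
(2,5)# 3/4
(3,1)# 3/4
(3,2)# 5/6
(3,3)# 3/6
(3,5)# 2/4
(4,2)# 4/5
(4,4)+ 2/5
(4,5)# 1/3
(5,1)# 1/1
(5,3)+ 1/2
(5,5)+ 1/2
The smallest same-type fraction is 0/8 at (2,2), which reduces to 0/1. Any threshold above that leaves this resident unsatisfied.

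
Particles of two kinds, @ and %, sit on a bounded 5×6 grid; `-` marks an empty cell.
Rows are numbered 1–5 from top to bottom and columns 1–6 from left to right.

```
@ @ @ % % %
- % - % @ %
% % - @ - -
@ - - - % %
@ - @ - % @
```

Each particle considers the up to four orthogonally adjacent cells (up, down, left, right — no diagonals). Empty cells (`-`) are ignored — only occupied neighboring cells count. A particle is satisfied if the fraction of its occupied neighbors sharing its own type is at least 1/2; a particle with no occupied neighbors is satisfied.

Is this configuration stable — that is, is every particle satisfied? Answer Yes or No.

(1,1)@ 1/1 ✓
(1,2)@ 2/3 ✓
(1,3)@ 1/2 ✓
(1,4)% 2/3 ✓
(1,5)% 2/3 ✓
(1,6)% 2/2 ✓
(2,2)% 1/2 ✓
(2,4)% 1/3 ✗
(2,5)@ 0/3 ✗
(2,6)% 1/2 ✓
(3,1)% 1/2 ✓
(3,2)% 2/2 ✓
(3,4)@ 0/1 ✗
(4,1)@ 1/2 ✓
(4,5)% 2/2 ✓
(4,6)% 1/2 ✓
(5,1)@ 1/1 ✓
(5,3)@ 0/0 ✓
(5,5)% 1/2 ✓
(5,6)@ 0/2 ✗
For instance (2,4) has only 1/3 same-type neighbors, below 1/2.

No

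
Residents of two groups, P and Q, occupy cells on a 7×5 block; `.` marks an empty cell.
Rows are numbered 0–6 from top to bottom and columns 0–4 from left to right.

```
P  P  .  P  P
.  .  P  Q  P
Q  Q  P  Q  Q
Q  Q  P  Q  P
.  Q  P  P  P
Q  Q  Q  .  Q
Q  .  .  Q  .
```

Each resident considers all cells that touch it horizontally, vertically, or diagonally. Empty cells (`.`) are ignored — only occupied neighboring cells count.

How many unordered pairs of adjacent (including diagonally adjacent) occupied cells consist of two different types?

31

Scan each occupied cell's neighbors to the right and below (and the two forward diagonals) so each pair is counted once.
From row 0: 2 unlike of 8 pairs (running 2/8).
From row 1: 7 unlike of 10 pairs (running 9/18).
From row 2: 8 unlike of 17 pairs (running 17/35).
From row 3: 8 unlike of 15 pairs (running 25/50).
From row 4: 6 unlike of 11 pairs (running 31/61).
From row 5: 0 unlike of 6 pairs (running 31/67).
Total adjacent occupied pairs: 67; unlike-type pairs: 31.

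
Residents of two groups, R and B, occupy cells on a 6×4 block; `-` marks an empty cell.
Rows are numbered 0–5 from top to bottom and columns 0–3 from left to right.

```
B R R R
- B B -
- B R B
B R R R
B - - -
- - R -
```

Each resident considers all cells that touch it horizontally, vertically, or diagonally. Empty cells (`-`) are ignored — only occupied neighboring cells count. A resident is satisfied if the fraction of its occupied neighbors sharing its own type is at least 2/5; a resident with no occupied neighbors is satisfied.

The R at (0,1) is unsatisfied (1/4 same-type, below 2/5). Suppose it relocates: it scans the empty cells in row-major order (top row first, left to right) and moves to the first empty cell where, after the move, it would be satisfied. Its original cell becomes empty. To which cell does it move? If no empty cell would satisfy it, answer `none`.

(1,3)

Vacating (0,1). Empty cells in order:
  (1,0): 0/3 same-type → still unsatisfied.
  (1,3): 3/5 same-type → satisfied — stop here.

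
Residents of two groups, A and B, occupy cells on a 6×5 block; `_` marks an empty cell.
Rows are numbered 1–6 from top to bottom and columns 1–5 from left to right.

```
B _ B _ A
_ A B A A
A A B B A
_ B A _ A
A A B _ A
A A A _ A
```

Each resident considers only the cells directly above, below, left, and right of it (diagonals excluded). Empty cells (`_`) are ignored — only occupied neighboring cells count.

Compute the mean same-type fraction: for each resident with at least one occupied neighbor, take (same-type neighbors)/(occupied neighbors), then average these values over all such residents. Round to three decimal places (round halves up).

(1,1)B — no occupied neighbors
(1,3)B 1/1
(1,5)A 1/1
(2,2)A 1/2
(2,3)B 2/4
(2,4)A 1/3
(2,5)A 3/3
(3,1)A 1/1
(3,2)A 2/4
(3,3)B 2/4
(3,4)B 1/3
(3,5)A 2/3
(4,2)B 0/3
(4,3)A 0/3
(4,5)A 2/2
(5,1)A 2/2
(5,2)A 2/4
(5,3)B 0/3
(5,5)A 2/2
(6,1)A 2/2
(6,2)A 3/3
(6,3)A 1/2
(6,5)A 1/1
Sum over 22 residents: 1/1 + 1/1 + 1/2 + 2/4 + 1/3 + 3/3 + 1/1 + 2/4 + 2/4 + 1/3 + 2/3 + 0/3 + 0/3 + 2/2 + 2/2 + 2/4 + 0/3 + 2/2 + 2/2 + 3/3 + 1/2 + 1/1 = 43/3; mean = 43/3 ÷ 22 = 43/66 = 0.651515… → 0.652.

0.652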